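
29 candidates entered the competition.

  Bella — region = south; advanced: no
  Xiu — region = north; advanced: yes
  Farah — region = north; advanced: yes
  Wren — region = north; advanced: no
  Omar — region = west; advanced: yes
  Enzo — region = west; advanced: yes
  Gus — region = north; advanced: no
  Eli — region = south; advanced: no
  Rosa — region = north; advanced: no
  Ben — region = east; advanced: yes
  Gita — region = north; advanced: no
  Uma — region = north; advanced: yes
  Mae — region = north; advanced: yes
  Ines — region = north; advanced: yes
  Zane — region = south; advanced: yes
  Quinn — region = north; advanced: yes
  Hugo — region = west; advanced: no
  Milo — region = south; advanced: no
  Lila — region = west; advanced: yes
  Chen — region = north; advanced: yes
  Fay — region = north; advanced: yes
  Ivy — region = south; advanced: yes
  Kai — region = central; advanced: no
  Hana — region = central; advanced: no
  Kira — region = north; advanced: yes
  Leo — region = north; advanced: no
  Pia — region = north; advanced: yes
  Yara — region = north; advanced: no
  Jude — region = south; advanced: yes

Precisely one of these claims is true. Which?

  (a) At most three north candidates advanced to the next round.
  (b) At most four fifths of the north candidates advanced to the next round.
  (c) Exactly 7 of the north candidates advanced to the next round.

(b)

|A| = 16, |A ∩ B| = 10, |A ∖ B| = 6.
(a) requires |A ∩ B| ≤ 3: false.
(b) requires |A ∩ B| / |A| ≤ 4/5: true.
(c) requires |A ∩ B| = 7: false.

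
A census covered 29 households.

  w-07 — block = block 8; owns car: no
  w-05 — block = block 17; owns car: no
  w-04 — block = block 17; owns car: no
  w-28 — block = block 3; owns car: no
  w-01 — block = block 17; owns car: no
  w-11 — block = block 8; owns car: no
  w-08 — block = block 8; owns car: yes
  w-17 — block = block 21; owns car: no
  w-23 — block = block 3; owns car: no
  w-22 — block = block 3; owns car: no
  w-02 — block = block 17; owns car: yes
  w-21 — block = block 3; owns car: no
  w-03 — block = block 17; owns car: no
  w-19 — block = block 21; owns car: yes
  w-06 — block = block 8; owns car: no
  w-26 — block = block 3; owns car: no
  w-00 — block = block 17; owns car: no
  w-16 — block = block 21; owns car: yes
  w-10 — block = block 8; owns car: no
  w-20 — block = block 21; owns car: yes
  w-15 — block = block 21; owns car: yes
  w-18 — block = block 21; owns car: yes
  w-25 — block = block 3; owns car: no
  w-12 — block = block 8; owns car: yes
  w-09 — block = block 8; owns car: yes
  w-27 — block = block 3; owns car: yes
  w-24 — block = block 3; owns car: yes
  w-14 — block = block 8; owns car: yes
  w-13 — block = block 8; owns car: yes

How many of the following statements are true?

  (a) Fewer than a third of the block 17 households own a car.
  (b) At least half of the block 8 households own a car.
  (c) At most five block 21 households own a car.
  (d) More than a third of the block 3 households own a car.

3

(a) block 17: |A| = 6, |A ∩ B| = 1; needs |A ∩ B| / |A| < 1/3 — true.
(b) block 8: |A| = 9, |A ∩ B| = 5; needs |A ∩ B| ≥ |A ∖ B| — true.
(c) block 21: |A| = 6, |A ∩ B| = 5; needs |A ∩ B| ≤ 5 — true.
(d) block 3: |A| = 8, |A ∩ B| = 2; needs |A ∩ B| / |A| > 1/3 — false.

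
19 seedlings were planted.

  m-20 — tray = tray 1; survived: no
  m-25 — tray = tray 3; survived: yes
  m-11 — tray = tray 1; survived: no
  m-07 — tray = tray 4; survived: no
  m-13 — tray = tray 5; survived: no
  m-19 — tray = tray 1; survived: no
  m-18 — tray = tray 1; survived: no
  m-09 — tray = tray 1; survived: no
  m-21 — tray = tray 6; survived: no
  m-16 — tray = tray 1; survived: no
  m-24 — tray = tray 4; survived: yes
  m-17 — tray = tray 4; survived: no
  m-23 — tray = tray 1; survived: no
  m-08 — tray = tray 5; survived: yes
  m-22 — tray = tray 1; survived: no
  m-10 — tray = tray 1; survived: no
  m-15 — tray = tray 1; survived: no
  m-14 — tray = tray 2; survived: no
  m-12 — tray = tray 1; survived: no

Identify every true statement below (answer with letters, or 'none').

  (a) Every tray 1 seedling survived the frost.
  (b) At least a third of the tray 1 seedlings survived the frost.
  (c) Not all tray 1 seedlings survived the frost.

(c)

|A| = 11, |A ∩ B| = 0, |A ∖ B| = 11.
(a) A ⊆ B, i.e. every element of A is in B (|A ∖ B| = 0): fails.
(b) |A ∩ B| / |A| ≥ 1/3: fails.
(c) A ⊄ B (|A ∖ B| ≥ 1): holds.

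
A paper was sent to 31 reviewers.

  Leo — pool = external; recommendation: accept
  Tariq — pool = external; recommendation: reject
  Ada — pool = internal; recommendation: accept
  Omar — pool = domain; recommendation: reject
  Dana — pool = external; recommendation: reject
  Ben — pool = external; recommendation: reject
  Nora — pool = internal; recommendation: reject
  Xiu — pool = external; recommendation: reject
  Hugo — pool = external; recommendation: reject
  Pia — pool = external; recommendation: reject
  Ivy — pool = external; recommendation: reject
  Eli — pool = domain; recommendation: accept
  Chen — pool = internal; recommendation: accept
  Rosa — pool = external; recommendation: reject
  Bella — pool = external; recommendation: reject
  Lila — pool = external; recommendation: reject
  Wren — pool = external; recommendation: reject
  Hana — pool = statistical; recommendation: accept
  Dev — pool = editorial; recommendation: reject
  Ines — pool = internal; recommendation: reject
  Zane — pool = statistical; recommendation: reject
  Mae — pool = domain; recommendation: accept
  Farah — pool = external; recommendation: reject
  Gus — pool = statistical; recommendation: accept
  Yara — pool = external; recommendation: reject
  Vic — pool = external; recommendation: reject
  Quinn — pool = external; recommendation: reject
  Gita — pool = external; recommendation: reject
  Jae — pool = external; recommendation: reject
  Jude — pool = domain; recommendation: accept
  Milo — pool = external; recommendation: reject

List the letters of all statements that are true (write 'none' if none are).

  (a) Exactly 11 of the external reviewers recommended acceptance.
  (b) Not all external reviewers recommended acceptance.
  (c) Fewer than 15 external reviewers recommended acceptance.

(b), (c)

|A| = 19, |A ∩ B| = 1, |A ∖ B| = 18.
(a) |A ∩ B| = 11: fails.
(b) A ⊄ B (|A ∖ B| ≥ 1): holds.
(c) |A ∩ B| < 15: holds.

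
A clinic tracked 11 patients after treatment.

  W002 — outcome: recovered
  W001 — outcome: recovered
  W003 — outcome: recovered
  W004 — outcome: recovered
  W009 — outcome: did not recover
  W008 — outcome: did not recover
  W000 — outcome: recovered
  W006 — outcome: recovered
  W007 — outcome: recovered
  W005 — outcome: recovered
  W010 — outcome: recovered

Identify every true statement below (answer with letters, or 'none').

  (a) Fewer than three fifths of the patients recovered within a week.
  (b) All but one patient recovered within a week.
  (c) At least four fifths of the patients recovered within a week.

(c)

|A| = 11, |A ∩ B| = 9, |A ∖ B| = 2.
(a) |A ∩ B| / |A| < 3/5: fails.
(b) |A ∖ B| = 1: fails.
(c) |A ∩ B| / |A| ≥ 4/5: holds.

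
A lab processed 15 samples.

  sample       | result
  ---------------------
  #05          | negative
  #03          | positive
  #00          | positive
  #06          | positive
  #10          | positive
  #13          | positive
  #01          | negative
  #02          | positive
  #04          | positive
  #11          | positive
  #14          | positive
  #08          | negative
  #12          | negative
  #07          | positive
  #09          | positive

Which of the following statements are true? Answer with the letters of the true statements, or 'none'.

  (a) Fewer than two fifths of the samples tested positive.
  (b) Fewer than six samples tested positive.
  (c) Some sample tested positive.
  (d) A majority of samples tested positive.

|A| = 15, |A ∩ B| = 11, |A ∖ B| = 4.
(a) |A ∩ B| / |A| < 2/5: fails.
(b) |A ∩ B| < 6: fails.
(c) A ∩ B ≠ ∅ (|A ∩ B| ≥ 1): holds.
(d) |A ∩ B| > |A ∖ B|: holds.

(c), (d)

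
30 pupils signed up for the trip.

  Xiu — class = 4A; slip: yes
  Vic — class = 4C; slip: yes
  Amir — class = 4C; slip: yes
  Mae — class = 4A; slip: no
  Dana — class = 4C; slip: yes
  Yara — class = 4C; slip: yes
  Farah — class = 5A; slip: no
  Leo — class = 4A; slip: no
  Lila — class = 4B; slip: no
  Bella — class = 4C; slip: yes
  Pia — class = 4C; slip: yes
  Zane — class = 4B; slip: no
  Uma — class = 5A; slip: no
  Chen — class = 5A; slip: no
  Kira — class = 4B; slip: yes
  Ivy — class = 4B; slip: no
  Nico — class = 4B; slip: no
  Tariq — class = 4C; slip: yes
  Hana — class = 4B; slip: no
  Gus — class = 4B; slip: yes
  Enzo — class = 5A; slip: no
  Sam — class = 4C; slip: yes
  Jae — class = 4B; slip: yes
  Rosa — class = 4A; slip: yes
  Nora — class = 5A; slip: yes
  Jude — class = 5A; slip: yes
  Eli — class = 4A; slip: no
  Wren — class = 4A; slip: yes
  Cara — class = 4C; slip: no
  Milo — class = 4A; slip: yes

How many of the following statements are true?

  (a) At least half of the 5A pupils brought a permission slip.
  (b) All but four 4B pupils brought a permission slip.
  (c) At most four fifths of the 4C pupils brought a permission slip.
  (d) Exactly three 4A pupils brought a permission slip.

0

(a) 5A: |A| = 6, |A ∩ B| = 2; needs |A ∩ B| ≥ |A ∖ B| — false.
(b) 4B: |A| = 8, |A ∩ B| = 3; needs |A ∖ B| = 4 — false.
(c) 4C: |A| = 9, |A ∩ B| = 8; needs |A ∩ B| / |A| ≤ 4/5 — false.
(d) 4A: |A| = 7, |A ∩ B| = 4; needs |A ∩ B| = 3 — false.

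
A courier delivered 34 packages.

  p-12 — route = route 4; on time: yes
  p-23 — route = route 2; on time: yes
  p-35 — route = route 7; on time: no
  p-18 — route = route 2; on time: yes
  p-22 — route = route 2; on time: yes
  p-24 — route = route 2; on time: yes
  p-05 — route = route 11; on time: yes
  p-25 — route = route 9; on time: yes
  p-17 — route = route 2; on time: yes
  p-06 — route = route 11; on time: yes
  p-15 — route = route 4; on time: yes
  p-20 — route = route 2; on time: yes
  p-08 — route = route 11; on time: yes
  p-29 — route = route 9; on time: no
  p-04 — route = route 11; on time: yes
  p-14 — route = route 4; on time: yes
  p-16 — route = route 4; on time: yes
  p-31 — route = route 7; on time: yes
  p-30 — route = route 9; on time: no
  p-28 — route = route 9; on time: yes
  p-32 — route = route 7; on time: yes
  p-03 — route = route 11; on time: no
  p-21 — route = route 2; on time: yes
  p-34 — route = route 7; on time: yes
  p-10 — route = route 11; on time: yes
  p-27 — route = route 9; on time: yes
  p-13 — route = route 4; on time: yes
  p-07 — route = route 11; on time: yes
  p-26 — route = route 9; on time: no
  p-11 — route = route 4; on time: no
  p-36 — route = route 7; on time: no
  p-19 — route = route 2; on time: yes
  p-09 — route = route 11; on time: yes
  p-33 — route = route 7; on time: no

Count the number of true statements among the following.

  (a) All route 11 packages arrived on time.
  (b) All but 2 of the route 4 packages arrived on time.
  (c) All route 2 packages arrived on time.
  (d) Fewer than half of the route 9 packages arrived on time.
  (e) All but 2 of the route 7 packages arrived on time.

(a) route 11: |A| = 8, |A ∩ B| = 7; needs A ⊆ B, i.e. every element of A is in B (|A ∖ B| = 0) — false.
(b) route 4: |A| = 6, |A ∩ B| = 5; needs |A ∖ B| = 2 — false.
(c) route 2: |A| = 8, |A ∩ B| = 8; needs A ⊆ B, i.e. every element of A is in B (|A ∖ B| = 0) — true.
(d) route 9: |A| = 6, |A ∩ B| = 3; needs |A ∩ B| < |A ∖ B| — false.
(e) route 7: |A| = 6, |A ∩ B| = 3; needs |A ∖ B| = 2 — false.

1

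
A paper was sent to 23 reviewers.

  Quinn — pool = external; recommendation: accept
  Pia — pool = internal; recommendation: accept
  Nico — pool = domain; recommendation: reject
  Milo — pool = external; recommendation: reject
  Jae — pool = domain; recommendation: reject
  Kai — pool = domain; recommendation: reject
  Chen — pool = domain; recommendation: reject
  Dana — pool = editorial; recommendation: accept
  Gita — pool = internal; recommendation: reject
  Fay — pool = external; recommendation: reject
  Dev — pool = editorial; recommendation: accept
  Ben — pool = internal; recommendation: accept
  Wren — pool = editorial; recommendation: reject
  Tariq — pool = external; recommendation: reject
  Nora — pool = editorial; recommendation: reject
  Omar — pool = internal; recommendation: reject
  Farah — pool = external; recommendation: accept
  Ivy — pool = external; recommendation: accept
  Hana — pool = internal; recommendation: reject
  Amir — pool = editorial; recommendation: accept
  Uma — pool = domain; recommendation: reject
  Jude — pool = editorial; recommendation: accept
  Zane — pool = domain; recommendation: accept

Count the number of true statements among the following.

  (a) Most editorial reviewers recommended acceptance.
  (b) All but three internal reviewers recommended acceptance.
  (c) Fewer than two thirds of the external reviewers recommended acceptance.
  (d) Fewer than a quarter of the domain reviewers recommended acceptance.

(a) editorial: |A| = 6, |A ∩ B| = 4; needs |A ∩ B| > |A ∖ B| — true.
(b) internal: |A| = 5, |A ∩ B| = 2; needs |A ∖ B| = 3 — true.
(c) external: |A| = 6, |A ∩ B| = 3; needs |A ∩ B| / |A| < 2/3 — true.
(d) domain: |A| = 6, |A ∩ B| = 1; needs |A ∩ B| / |A| < 1/4 — true.

4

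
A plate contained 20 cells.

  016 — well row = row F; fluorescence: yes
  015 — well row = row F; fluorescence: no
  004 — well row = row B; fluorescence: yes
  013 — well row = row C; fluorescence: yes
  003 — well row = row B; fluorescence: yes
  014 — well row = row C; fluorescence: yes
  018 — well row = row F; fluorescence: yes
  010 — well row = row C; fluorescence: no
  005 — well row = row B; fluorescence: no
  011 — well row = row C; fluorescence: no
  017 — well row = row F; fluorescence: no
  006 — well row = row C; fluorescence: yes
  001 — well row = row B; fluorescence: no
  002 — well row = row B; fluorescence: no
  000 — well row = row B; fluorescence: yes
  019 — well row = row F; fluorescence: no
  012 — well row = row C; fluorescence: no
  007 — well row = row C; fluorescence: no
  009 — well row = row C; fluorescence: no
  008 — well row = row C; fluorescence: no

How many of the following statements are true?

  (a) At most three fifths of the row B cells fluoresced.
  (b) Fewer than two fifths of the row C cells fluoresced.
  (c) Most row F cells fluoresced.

2

(a) row B: |A| = 6, |A ∩ B| = 3; needs |A ∩ B| / |A| ≤ 3/5 — true.
(b) row C: |A| = 9, |A ∩ B| = 3; needs |A ∩ B| / |A| < 2/5 — true.
(c) row F: |A| = 5, |A ∩ B| = 2; needs |A ∩ B| > |A ∖ B| — false.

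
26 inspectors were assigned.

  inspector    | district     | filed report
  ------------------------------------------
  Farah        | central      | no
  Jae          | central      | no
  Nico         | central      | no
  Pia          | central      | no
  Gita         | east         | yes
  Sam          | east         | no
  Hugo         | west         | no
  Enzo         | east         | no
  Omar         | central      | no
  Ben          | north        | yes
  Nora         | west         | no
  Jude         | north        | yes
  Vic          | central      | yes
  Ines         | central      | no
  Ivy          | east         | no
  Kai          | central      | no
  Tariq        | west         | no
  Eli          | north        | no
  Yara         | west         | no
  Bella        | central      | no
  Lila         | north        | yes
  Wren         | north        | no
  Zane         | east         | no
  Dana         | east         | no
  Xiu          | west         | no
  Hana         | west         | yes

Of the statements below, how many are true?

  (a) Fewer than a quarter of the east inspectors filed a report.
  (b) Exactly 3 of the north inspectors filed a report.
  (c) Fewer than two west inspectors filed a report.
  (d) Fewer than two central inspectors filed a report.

(a) east: |A| = 6, |A ∩ B| = 1; needs |A ∩ B| / |A| < 1/4 — true.
(b) north: |A| = 5, |A ∩ B| = 3; needs |A ∩ B| = 3 — true.
(c) west: |A| = 6, |A ∩ B| = 1; needs |A ∩ B| < 2 — true.
(d) central: |A| = 9, |A ∩ B| = 1; needs |A ∩ B| < 2 — true.

4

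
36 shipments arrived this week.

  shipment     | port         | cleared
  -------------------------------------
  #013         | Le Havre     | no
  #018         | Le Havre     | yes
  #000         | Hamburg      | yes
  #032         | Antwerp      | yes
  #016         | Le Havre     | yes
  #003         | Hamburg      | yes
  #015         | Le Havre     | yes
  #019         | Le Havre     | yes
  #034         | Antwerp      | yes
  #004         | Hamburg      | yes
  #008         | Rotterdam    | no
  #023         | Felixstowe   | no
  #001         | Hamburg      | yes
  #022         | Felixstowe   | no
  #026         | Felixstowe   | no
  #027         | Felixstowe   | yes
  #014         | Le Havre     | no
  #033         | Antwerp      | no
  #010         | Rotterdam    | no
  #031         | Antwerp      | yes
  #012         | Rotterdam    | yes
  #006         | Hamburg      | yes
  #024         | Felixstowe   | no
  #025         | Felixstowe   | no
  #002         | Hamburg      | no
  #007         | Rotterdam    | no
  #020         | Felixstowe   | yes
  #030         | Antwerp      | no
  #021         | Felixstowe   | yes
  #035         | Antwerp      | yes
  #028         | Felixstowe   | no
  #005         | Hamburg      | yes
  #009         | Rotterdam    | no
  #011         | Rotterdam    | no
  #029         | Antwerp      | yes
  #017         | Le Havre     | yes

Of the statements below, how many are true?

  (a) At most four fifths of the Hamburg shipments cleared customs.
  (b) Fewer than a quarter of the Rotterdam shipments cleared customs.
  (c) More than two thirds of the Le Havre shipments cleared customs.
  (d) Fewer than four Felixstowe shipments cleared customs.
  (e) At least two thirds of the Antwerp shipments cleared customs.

(a) Hamburg: |A| = 7, |A ∩ B| = 6; needs |A ∩ B| / |A| ≤ 4/5 — false.
(b) Rotterdam: |A| = 6, |A ∩ B| = 1; needs |A ∩ B| / |A| < 1/4 — true.
(c) Le Havre: |A| = 7, |A ∩ B| = 5; needs |A ∩ B| / |A| > 2/3 — true.
(d) Felixstowe: |A| = 9, |A ∩ B| = 3; needs |A ∩ B| < 4 — true.
(e) Antwerp: |A| = 7, |A ∩ B| = 5; needs |A ∩ B| / |A| ≥ 2/3 — true.

4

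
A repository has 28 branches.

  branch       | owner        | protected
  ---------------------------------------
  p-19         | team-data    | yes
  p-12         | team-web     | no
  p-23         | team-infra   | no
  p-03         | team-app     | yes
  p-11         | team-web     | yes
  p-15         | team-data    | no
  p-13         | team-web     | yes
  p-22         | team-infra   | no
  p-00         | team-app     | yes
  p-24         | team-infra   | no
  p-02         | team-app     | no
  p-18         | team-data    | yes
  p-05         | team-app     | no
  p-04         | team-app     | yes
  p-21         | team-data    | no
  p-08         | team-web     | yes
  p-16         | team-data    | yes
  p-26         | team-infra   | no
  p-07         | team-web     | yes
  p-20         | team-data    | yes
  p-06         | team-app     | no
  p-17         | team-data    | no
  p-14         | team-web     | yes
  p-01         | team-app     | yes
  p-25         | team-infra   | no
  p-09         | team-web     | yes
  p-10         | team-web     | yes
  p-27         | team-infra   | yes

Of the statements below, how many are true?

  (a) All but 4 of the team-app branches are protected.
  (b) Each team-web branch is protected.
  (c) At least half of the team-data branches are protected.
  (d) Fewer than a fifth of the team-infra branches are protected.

2

(a) team-app: |A| = 7, |A ∩ B| = 4; needs |A ∖ B| = 4 — false.
(b) team-web: |A| = 8, |A ∩ B| = 7; needs A ⊆ B, i.e. every element of A is in B (|A ∖ B| = 0) — false.
(c) team-data: |A| = 7, |A ∩ B| = 4; needs |A ∩ B| ≥ |A ∖ B| — true.
(d) team-infra: |A| = 6, |A ∩ B| = 1; needs |A ∩ B| / |A| < 1/5 — true.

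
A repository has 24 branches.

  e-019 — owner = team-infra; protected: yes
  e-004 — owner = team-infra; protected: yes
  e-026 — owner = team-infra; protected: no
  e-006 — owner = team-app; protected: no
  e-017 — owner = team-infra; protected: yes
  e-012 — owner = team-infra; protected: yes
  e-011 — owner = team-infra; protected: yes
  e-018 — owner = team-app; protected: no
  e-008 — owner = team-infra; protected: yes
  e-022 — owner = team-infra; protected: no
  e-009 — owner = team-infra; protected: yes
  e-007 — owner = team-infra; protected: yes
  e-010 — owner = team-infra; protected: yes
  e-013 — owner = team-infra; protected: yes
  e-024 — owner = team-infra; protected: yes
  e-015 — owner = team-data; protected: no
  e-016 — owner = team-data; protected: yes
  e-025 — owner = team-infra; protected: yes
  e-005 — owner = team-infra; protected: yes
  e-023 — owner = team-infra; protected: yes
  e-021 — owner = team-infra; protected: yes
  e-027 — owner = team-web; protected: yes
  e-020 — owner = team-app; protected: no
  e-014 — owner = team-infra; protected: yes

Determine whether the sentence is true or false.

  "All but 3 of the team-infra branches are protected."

The determiner here denotes the relation: |A ∖ B| = 3.
|A| = 18, |A ∩ B| = 16, |A ∖ B| = 2.
|A ∖ B| = 2, so the statement is false.

False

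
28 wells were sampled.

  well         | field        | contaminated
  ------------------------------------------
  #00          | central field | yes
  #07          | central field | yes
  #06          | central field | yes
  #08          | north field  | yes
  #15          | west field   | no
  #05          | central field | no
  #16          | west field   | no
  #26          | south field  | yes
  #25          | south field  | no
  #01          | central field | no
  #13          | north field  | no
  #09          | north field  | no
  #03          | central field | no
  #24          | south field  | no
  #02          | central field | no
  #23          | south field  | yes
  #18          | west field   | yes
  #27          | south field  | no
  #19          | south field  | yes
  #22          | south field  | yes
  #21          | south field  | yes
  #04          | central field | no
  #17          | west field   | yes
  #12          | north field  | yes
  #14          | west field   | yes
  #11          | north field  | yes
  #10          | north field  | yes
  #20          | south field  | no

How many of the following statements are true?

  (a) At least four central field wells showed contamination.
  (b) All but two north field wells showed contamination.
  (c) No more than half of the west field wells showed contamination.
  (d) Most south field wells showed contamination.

(a) central field: |A| = 8, |A ∩ B| = 3; needs |A ∩ B| ≥ 4 — false.
(b) north field: |A| = 6, |A ∩ B| = 4; needs |A ∖ B| = 2 — true.
(c) west field: |A| = 5, |A ∩ B| = 3; needs |A ∩ B| ≤ |A ∖ B| — false.
(d) south field: |A| = 9, |A ∩ B| = 5; needs |A ∩ B| > |A ∖ B| — true.

2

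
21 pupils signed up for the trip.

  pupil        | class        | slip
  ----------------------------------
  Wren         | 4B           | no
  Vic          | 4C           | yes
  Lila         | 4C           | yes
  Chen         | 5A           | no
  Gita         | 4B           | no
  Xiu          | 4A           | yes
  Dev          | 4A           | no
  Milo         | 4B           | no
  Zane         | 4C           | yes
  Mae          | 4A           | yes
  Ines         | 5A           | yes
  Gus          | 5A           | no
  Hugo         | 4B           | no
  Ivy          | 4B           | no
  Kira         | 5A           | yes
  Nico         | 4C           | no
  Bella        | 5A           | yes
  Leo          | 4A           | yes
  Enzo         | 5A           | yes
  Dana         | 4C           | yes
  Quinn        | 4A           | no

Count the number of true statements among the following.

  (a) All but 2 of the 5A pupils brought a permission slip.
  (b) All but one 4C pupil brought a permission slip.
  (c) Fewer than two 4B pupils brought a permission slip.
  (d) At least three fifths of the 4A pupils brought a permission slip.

4

(a) 5A: |A| = 6, |A ∩ B| = 4; needs |A ∖ B| = 2 — true.
(b) 4C: |A| = 5, |A ∩ B| = 4; needs |A ∖ B| = 1 — true.
(c) 4B: |A| = 5, |A ∩ B| = 0; needs |A ∩ B| < 2 — true.
(d) 4A: |A| = 5, |A ∩ B| = 3; needs |A ∩ B| / |A| ≥ 3/5 — true.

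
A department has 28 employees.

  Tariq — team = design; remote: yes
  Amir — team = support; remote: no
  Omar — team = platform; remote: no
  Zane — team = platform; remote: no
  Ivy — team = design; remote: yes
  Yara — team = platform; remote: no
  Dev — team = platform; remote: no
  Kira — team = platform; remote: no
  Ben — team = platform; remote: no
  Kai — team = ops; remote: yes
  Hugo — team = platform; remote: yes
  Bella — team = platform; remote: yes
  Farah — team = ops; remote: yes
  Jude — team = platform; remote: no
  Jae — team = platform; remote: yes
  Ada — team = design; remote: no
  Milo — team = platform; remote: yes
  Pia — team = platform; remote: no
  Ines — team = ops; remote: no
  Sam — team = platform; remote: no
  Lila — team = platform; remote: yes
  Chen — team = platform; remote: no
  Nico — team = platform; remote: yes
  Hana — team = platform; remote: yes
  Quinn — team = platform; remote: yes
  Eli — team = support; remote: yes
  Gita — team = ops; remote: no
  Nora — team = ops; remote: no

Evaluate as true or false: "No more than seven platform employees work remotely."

False

The determiner here denotes the relation: |A ∩ B| ≤ 7.
|A| = 18, |A ∩ B| = 8, |A ∖ B| = 10.
|A ∩ B| = 8, so the statement is false.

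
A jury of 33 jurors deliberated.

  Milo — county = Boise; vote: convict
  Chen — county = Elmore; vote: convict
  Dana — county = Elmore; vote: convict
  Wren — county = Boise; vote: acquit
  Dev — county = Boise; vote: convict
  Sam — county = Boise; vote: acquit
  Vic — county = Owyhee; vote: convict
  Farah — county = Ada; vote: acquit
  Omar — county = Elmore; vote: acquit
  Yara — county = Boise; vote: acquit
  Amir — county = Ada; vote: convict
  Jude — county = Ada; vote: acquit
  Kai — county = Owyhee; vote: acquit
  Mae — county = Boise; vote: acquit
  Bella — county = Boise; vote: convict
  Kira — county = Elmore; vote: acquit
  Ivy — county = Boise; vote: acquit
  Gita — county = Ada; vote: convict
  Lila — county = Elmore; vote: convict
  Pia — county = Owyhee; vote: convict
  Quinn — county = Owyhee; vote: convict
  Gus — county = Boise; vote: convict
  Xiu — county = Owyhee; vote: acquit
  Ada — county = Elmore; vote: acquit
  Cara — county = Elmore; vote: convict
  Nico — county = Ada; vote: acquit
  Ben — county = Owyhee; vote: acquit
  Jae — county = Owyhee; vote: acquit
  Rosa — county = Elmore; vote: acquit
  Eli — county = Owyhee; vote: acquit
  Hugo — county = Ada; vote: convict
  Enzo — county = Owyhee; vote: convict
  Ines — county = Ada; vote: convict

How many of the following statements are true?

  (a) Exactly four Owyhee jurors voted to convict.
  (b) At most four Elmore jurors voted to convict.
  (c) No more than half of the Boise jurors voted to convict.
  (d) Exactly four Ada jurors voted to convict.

4

(a) Owyhee: |A| = 9, |A ∩ B| = 4; needs |A ∩ B| = 4 — true.
(b) Elmore: |A| = 8, |A ∩ B| = 4; needs |A ∩ B| ≤ 4 — true.
(c) Boise: |A| = 9, |A ∩ B| = 4; needs |A ∩ B| ≤ |A ∖ B| — true.
(d) Ada: |A| = 7, |A ∩ B| = 4; needs |A ∩ B| = 4 — true.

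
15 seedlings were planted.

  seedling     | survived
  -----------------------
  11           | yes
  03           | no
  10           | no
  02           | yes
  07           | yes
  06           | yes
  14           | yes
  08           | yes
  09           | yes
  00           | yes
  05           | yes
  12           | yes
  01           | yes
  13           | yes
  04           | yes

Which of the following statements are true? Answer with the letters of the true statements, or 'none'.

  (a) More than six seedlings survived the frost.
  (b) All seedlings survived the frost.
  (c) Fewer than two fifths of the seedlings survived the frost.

(a)

|A| = 15, |A ∩ B| = 13, |A ∖ B| = 2.
(a) |A ∩ B| > 6: holds.
(b) A ⊆ B, i.e. every element of A is in B (|A ∖ B| = 0): fails.
(c) |A ∩ B| / |A| < 2/5: fails.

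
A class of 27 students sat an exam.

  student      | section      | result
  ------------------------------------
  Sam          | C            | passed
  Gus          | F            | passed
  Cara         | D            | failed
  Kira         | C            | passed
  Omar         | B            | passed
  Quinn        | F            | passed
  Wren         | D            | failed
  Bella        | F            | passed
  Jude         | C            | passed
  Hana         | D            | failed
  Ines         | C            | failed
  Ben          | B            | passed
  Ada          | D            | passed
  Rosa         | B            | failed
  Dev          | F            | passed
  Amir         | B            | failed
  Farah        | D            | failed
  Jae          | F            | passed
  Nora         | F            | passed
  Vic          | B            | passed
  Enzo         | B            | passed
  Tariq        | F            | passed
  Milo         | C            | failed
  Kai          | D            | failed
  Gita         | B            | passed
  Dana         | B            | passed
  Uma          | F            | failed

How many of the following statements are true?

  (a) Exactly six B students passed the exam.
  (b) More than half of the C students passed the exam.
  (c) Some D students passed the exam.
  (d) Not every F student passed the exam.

(a) B: |A| = 8, |A ∩ B| = 6; needs |A ∩ B| = 6 — true.
(b) C: |A| = 5, |A ∩ B| = 3; needs |A ∩ B| > |A ∖ B| — true.
(c) D: |A| = 6, |A ∩ B| = 1; needs A ∩ B ≠ ∅ (|A ∩ B| ≥ 1) — true.
(d) F: |A| = 8, |A ∩ B| = 7; needs A ⊄ B (|A ∖ B| ≥ 1) — true.

4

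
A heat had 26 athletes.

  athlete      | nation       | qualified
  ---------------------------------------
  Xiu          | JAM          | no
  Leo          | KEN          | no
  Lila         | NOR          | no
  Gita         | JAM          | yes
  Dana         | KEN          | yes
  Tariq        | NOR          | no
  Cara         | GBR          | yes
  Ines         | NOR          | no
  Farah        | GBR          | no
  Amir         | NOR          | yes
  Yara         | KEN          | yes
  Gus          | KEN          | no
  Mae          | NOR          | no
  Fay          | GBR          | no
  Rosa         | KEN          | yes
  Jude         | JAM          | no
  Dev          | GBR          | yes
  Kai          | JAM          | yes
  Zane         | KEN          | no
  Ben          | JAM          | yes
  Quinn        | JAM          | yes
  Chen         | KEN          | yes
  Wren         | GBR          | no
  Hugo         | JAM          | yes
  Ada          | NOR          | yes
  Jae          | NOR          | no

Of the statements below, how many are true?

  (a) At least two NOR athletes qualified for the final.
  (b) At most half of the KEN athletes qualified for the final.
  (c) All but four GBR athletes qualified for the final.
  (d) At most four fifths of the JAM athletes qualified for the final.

(a) NOR: |A| = 7, |A ∩ B| = 2; needs |A ∩ B| ≥ 2 — true.
(b) KEN: |A| = 7, |A ∩ B| = 4; needs |A ∩ B| ≤ |A ∖ B| — false.
(c) GBR: |A| = 5, |A ∩ B| = 2; needs |A ∖ B| = 4 — false.
(d) JAM: |A| = 7, |A ∩ B| = 5; needs |A ∩ B| / |A| ≤ 4/5 — true.

2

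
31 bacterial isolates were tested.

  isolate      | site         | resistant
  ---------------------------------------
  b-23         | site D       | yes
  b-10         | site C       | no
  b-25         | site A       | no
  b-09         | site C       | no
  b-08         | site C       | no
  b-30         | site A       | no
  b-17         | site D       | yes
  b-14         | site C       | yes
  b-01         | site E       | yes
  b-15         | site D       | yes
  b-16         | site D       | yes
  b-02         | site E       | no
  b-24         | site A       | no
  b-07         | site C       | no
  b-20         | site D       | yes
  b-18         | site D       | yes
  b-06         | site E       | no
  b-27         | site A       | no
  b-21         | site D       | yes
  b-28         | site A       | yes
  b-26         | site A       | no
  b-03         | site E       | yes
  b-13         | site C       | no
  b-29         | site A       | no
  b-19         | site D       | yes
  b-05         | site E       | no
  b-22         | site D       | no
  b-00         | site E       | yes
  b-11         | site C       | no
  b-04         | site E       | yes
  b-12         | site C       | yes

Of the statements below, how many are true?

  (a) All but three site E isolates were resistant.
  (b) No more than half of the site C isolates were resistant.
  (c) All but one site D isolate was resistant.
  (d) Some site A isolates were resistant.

(a) site E: |A| = 7, |A ∩ B| = 4; needs |A ∖ B| = 3 — true.
(b) site C: |A| = 8, |A ∩ B| = 2; needs |A ∩ B| ≤ |A ∖ B| — true.
(c) site D: |A| = 9, |A ∩ B| = 8; needs |A ∖ B| = 1 — true.
(d) site A: |A| = 7, |A ∩ B| = 1; needs A ∩ B ≠ ∅ (|A ∩ B| ≥ 1) — true.

4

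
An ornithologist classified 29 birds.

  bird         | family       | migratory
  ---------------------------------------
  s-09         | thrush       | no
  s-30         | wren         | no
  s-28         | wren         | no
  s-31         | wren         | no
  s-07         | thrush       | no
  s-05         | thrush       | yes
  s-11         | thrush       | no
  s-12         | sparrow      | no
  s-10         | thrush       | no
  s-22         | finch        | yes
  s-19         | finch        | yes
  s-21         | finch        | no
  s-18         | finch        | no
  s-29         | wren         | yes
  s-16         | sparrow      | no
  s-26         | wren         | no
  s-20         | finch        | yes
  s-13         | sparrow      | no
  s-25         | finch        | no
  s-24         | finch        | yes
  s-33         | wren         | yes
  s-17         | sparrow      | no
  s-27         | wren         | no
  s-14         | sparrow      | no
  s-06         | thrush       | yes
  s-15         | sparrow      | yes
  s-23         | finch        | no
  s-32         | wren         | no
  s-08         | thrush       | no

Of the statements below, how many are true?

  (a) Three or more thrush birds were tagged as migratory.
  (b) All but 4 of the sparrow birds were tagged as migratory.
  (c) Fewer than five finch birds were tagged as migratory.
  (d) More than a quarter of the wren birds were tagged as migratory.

(a) thrush: |A| = 7, |A ∩ B| = 2; needs |A ∩ B| ≥ 3 — false.
(b) sparrow: |A| = 6, |A ∩ B| = 1; needs |A ∖ B| = 4 — false.
(c) finch: |A| = 8, |A ∩ B| = 4; needs |A ∩ B| < 5 — true.
(d) wren: |A| = 8, |A ∩ B| = 2; needs |A ∩ B| / |A| > 1/4 — false.

1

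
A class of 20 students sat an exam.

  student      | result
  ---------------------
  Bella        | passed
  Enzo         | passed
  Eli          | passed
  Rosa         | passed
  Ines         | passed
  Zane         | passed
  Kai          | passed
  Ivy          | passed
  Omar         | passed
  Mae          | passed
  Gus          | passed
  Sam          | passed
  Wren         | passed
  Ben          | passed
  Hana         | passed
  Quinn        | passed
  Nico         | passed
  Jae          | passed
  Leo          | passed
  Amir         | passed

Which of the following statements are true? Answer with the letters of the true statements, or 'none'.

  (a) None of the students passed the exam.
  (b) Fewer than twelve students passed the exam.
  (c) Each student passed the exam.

|A| = 20, |A ∩ B| = 20, |A ∖ B| = 0.
(a) A ∩ B = ∅ (|A ∩ B| = 0): fails.
(b) |A ∩ B| < 12: fails.
(c) A ⊆ B, i.e. every element of A is in B (|A ∖ B| = 0): holds.

(c)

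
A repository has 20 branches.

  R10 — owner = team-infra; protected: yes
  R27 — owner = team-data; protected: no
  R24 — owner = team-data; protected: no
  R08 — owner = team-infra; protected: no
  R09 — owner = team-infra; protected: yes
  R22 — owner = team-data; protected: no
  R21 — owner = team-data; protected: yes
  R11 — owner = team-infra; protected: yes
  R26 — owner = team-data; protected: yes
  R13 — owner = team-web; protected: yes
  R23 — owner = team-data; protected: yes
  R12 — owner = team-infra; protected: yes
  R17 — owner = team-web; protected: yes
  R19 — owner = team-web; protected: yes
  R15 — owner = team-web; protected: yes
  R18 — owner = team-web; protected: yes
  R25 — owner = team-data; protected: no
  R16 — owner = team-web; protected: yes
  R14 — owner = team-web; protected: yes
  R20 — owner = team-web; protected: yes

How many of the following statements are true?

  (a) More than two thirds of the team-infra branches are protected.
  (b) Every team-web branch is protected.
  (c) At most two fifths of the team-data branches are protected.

2

(a) team-infra: |A| = 5, |A ∩ B| = 4; needs |A ∩ B| / |A| > 2/3 — true.
(b) team-web: |A| = 8, |A ∩ B| = 8; needs A ⊆ B, i.e. every element of A is in B (|A ∖ B| = 0) — true.
(c) team-data: |A| = 7, |A ∩ B| = 3; needs |A ∩ B| / |A| ≤ 2/5 — false.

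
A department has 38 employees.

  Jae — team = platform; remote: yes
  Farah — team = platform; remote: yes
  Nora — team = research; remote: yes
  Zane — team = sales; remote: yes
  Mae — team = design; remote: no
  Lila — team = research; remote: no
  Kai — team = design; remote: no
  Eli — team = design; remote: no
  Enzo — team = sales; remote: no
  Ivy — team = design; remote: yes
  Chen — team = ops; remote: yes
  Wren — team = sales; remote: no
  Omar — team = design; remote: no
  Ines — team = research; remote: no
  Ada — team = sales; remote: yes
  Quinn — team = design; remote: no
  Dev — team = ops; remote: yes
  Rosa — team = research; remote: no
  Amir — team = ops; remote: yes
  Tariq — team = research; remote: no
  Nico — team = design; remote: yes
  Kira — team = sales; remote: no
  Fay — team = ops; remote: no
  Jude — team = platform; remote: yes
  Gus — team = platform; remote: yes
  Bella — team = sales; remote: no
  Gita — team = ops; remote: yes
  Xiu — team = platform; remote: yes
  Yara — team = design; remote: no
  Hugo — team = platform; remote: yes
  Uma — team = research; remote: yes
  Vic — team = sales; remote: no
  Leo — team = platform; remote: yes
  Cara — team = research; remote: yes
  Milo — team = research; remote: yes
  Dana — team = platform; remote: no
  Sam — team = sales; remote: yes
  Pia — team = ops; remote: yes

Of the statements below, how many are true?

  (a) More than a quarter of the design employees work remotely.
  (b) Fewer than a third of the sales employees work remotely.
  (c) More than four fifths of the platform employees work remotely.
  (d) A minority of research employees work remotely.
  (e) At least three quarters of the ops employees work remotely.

(a) design: |A| = 8, |A ∩ B| = 2; needs |A ∩ B| / |A| > 1/4 — false.
(b) sales: |A| = 8, |A ∩ B| = 3; needs |A ∩ B| / |A| < 1/3 — false.
(c) platform: |A| = 8, |A ∩ B| = 7; needs |A ∩ B| / |A| > 4/5 — true.
(d) research: |A| = 8, |A ∩ B| = 4; needs |A ∩ B| < |A ∖ B| — false.
(e) ops: |A| = 6, |A ∩ B| = 5; needs |A ∩ B| / |A| ≥ 3/4 — true.

2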